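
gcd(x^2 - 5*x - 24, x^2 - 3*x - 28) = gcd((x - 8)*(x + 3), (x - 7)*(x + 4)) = 1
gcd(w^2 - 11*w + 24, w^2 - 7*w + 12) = w - 3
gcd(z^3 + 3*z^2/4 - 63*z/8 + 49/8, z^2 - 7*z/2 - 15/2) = 1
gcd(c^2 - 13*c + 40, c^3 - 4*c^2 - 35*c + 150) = c - 5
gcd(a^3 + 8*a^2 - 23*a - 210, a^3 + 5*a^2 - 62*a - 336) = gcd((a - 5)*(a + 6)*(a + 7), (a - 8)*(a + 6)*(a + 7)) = a^2 + 13*a + 42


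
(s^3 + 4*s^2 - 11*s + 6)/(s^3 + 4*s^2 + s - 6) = (s^2 + 5*s - 6)/(s^2 + 5*s + 6)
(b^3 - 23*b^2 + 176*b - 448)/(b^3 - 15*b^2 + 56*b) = (b - 8)/b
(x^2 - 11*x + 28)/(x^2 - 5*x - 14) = (x - 4)/(x + 2)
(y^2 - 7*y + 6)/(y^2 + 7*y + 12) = (y^2 - 7*y + 6)/(y^2 + 7*y + 12)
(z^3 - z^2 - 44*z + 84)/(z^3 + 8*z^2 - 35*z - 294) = (z - 2)/(z + 7)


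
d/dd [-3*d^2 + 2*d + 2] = 2 - 6*d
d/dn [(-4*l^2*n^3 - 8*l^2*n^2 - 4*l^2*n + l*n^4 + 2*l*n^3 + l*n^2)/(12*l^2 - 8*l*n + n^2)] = 2*l*(-n*(4*l - n)*(4*l*n^2 + 8*l*n + 4*l - n^3 - 2*n^2 - n) + (12*l^2 - 8*l*n + n^2)*(-6*l*n^2 - 8*l*n - 2*l + 2*n^3 + 3*n^2 + n))/(12*l^2 - 8*l*n + n^2)^2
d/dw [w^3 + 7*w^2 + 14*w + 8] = 3*w^2 + 14*w + 14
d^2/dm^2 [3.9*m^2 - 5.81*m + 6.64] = 7.80000000000000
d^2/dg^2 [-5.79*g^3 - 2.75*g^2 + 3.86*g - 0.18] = -34.74*g - 5.5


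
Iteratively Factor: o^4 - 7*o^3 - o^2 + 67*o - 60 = (o - 4)*(o^3 - 3*o^2 - 13*o + 15) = (o - 4)*(o + 3)*(o^2 - 6*o + 5) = (o - 5)*(o - 4)*(o + 3)*(o - 1)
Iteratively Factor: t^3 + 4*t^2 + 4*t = (t + 2)*(t^2 + 2*t) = (t + 2)^2*(t)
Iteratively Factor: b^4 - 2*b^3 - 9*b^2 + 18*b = (b - 3)*(b^3 + b^2 - 6*b) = (b - 3)*(b - 2)*(b^2 + 3*b) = (b - 3)*(b - 2)*(b + 3)*(b)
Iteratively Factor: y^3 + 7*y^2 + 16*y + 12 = (y + 3)*(y^2 + 4*y + 4) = (y + 2)*(y + 3)*(y + 2)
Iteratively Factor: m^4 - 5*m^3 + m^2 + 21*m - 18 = (m - 3)*(m^3 - 2*m^2 - 5*m + 6) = (m - 3)^2*(m^2 + m - 2) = (m - 3)^2*(m - 1)*(m + 2)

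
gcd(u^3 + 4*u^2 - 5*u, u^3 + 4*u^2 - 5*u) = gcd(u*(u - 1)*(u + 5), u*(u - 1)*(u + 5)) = u^3 + 4*u^2 - 5*u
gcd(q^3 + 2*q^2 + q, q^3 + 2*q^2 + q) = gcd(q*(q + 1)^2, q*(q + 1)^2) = q^3 + 2*q^2 + q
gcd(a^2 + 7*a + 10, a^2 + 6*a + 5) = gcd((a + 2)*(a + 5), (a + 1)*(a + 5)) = a + 5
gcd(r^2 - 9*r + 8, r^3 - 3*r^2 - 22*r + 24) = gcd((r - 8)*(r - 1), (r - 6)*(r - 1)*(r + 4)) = r - 1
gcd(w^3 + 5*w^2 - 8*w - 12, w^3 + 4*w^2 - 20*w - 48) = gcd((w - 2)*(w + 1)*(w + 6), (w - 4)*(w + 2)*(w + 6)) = w + 6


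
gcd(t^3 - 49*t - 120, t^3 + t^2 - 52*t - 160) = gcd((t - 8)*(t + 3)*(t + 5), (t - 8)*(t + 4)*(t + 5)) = t^2 - 3*t - 40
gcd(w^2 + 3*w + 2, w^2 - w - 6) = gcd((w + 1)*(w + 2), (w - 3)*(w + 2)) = w + 2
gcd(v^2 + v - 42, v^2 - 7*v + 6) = v - 6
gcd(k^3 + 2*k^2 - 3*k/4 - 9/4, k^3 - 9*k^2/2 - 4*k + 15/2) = k^2 + k/2 - 3/2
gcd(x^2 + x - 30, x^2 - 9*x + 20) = x - 5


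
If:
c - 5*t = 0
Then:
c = 5*t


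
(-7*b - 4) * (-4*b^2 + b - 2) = 28*b^3 + 9*b^2 + 10*b + 8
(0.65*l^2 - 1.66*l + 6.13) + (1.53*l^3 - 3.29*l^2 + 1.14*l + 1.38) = 1.53*l^3 - 2.64*l^2 - 0.52*l + 7.51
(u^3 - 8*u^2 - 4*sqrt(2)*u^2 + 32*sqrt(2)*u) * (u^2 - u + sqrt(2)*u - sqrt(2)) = u^5 - 9*u^4 - 3*sqrt(2)*u^4 + 27*sqrt(2)*u^3 - 24*sqrt(2)*u^2 + 72*u^2 - 64*u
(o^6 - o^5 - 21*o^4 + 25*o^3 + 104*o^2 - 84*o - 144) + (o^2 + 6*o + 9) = o^6 - o^5 - 21*o^4 + 25*o^3 + 105*o^2 - 78*o - 135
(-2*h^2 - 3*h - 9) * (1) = -2*h^2 - 3*h - 9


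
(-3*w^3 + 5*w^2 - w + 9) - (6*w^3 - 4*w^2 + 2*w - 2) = -9*w^3 + 9*w^2 - 3*w + 11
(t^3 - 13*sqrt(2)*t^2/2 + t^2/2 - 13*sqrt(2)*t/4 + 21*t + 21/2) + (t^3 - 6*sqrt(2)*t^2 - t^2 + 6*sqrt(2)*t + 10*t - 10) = 2*t^3 - 25*sqrt(2)*t^2/2 - t^2/2 + 11*sqrt(2)*t/4 + 31*t + 1/2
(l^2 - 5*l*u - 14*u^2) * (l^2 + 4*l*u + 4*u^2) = l^4 - l^3*u - 30*l^2*u^2 - 76*l*u^3 - 56*u^4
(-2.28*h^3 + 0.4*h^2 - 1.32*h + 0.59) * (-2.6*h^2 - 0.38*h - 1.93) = 5.928*h^5 - 0.1736*h^4 + 7.6804*h^3 - 1.8044*h^2 + 2.3234*h - 1.1387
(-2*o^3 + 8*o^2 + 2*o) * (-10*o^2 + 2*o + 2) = 20*o^5 - 84*o^4 - 8*o^3 + 20*o^2 + 4*o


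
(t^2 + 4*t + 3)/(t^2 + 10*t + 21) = (t + 1)/(t + 7)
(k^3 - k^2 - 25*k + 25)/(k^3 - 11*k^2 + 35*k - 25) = (k + 5)/(k - 5)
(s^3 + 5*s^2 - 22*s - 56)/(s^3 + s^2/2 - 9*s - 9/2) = 2*(s^3 + 5*s^2 - 22*s - 56)/(2*s^3 + s^2 - 18*s - 9)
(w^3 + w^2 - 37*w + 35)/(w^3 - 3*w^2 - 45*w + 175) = (w - 1)/(w - 5)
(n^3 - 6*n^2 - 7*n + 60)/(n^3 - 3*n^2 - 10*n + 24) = (n - 5)/(n - 2)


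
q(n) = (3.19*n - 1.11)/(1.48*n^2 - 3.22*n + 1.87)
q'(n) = (3.22 - 2.96*n)*(3.19*n - 1.11)/(1.48*n^2 - 3.22*n + 1.87)^2 + 3.19/(1.48*n^2 - 3.22*n + 1.87) = (-4.7212*n^2 + 3.2856*n + 2.3911)/(2.1904*n^4 - 9.5312*n^3 + 15.9036*n^2 - 12.0428*n + 3.4969)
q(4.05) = 0.90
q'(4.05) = -0.36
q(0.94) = 12.51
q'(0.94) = 57.42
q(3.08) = 1.45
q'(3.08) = -0.90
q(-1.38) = -0.60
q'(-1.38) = -0.13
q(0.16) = -0.43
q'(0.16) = 1.44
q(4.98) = 0.66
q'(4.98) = -0.19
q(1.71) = 6.28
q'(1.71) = -12.12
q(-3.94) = -0.36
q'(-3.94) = -0.06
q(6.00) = 0.50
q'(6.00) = -0.12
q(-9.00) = -0.20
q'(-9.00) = -0.02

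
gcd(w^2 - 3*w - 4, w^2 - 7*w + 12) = w - 4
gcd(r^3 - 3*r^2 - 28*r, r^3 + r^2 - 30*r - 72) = r + 4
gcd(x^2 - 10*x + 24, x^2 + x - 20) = x - 4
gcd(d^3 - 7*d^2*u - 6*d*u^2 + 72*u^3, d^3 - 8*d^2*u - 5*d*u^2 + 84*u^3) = -d^2 + d*u + 12*u^2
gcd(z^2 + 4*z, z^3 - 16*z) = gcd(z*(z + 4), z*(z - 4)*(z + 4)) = z^2 + 4*z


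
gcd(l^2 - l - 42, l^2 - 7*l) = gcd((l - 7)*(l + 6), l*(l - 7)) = l - 7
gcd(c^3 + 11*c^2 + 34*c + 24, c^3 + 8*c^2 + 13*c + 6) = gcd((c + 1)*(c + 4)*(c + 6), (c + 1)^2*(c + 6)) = c^2 + 7*c + 6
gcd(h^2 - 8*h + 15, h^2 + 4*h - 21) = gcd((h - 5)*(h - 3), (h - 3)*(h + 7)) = h - 3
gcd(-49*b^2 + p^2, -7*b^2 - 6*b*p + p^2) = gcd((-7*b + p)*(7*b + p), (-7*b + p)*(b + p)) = -7*b + p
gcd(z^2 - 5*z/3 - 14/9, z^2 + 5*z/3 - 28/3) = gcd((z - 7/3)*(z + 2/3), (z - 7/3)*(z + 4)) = z - 7/3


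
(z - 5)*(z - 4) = z^2 - 9*z + 20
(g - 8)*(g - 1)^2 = g^3 - 10*g^2 + 17*g - 8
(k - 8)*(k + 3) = k^2 - 5*k - 24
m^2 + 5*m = m*(m + 5)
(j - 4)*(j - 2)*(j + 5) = j^3 - j^2 - 22*j + 40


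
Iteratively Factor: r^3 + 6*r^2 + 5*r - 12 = (r + 4)*(r^2 + 2*r - 3) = (r + 3)*(r + 4)*(r - 1)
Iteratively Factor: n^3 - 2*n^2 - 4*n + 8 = (n - 2)*(n^2 - 4) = (n - 2)^2*(n + 2)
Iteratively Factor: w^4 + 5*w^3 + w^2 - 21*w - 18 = (w - 2)*(w^3 + 7*w^2 + 15*w + 9) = (w - 2)*(w + 3)*(w^2 + 4*w + 3) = (w - 2)*(w + 3)^2*(w + 1)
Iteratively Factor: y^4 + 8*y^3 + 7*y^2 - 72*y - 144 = (y - 3)*(y^3 + 11*y^2 + 40*y + 48) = (y - 3)*(y + 3)*(y^2 + 8*y + 16) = (y - 3)*(y + 3)*(y + 4)*(y + 4)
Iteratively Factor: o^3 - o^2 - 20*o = (o)*(o^2 - o - 20) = o*(o - 5)*(o + 4)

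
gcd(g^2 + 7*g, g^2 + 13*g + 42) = g + 7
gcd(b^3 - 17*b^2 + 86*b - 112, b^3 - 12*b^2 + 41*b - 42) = b^2 - 9*b + 14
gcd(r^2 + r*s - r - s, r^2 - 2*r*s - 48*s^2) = 1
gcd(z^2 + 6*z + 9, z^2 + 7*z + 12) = z + 3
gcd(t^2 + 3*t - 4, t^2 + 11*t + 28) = t + 4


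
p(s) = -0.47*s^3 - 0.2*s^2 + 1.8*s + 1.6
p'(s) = -1.41*s^2 - 0.4*s + 1.8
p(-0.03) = 1.55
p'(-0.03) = 1.81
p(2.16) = -0.18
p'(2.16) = -5.64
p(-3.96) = 20.52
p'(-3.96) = -18.73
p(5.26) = -62.87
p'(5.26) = -39.32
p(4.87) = -48.66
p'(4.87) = -33.59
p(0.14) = 1.85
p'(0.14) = 1.72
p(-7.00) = 140.41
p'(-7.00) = -64.49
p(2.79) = -5.14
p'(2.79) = -10.29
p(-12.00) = 763.36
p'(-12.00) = -196.44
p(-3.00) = 7.09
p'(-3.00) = -9.69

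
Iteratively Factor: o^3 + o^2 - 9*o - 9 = (o + 1)*(o^2 - 9) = (o - 3)*(o + 1)*(o + 3)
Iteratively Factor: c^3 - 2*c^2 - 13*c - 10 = (c + 2)*(c^2 - 4*c - 5) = (c - 5)*(c + 2)*(c + 1)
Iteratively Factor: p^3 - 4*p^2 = (p)*(p^2 - 4*p) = p*(p - 4)*(p)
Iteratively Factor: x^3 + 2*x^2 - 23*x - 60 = (x + 3)*(x^2 - x - 20) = (x + 3)*(x + 4)*(x - 5)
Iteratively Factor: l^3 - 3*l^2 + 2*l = (l - 1)*(l^2 - 2*l) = l*(l - 1)*(l - 2)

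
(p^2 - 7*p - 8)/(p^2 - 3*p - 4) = (p - 8)/(p - 4)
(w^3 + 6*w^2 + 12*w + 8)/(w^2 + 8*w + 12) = (w^2 + 4*w + 4)/(w + 6)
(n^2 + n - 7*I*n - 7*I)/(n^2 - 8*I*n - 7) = (n + 1)/(n - I)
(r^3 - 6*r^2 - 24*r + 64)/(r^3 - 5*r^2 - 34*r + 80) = (r + 4)/(r + 5)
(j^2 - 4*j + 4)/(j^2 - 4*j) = (j^2 - 4*j + 4)/(j*(j - 4))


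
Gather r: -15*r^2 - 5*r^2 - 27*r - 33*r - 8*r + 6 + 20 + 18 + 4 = -20*r^2 - 68*r + 48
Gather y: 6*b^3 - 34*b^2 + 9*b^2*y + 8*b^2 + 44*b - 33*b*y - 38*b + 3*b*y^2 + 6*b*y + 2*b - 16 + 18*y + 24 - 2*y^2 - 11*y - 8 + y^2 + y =6*b^3 - 26*b^2 + 8*b + y^2*(3*b - 1) + y*(9*b^2 - 27*b + 8)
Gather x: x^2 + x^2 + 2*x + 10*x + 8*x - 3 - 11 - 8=2*x^2 + 20*x - 22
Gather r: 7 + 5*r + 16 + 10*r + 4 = 15*r + 27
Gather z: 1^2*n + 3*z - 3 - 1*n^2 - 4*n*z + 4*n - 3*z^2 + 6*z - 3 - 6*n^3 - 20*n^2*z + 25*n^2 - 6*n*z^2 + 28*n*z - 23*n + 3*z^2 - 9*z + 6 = -6*n^3 + 24*n^2 - 6*n*z^2 - 18*n + z*(-20*n^2 + 24*n)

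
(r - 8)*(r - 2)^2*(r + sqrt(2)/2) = r^4 - 12*r^3 + sqrt(2)*r^3/2 - 6*sqrt(2)*r^2 + 36*r^2 - 32*r + 18*sqrt(2)*r - 16*sqrt(2)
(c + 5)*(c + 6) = c^2 + 11*c + 30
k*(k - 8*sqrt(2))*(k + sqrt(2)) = k^3 - 7*sqrt(2)*k^2 - 16*k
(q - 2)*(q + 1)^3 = q^4 + q^3 - 3*q^2 - 5*q - 2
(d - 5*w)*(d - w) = d^2 - 6*d*w + 5*w^2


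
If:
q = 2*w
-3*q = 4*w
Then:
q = 0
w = 0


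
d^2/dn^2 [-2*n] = 0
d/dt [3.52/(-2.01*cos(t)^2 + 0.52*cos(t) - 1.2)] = (1.8304 - 14.1504*cos(t))*sin(t)/(2.01*cos(t)^2 - 0.52*cos(t) + 1.2)^2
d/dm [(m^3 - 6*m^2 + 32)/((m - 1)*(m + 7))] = (m^4 + 12*m^3 - 57*m^2 + 20*m - 192)/(m^4 + 12*m^3 + 22*m^2 - 84*m + 49)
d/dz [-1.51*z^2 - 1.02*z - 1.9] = -3.02*z - 1.02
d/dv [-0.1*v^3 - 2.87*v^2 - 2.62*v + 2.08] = -0.3*v^2 - 5.74*v - 2.62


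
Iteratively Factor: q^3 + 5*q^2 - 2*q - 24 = (q - 2)*(q^2 + 7*q + 12) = (q - 2)*(q + 4)*(q + 3)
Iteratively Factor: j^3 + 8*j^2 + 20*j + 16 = (j + 2)*(j^2 + 6*j + 8) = (j + 2)^2*(j + 4)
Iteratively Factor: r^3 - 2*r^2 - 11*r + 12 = (r + 3)*(r^2 - 5*r + 4) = (r - 1)*(r + 3)*(r - 4)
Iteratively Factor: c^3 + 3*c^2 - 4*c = (c)*(c^2 + 3*c - 4) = c*(c + 4)*(c - 1)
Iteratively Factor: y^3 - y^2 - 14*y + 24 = (y - 2)*(y^2 + y - 12) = (y - 2)*(y + 4)*(y - 3)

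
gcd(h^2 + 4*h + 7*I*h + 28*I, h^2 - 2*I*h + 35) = 1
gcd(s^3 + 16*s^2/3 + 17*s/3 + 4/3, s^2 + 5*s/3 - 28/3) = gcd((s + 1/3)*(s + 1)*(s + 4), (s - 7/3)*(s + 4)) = s + 4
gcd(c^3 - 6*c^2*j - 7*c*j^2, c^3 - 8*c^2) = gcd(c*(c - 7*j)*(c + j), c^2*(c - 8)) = c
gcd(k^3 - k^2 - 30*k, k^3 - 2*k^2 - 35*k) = k^2 + 5*k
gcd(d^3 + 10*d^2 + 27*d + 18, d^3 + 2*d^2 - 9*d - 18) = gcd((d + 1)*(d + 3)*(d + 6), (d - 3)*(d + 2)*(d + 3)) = d + 3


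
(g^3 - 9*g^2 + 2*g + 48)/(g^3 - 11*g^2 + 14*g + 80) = (g - 3)/(g - 5)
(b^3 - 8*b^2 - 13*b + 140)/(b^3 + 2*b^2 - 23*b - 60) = (b - 7)/(b + 3)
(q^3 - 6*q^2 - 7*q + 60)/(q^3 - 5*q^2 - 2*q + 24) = (q^2 - 2*q - 15)/(q^2 - q - 6)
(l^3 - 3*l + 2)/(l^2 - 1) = (l^2 + l - 2)/(l + 1)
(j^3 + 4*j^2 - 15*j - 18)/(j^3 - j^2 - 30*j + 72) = (j + 1)/(j - 4)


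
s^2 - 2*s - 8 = (s - 4)*(s + 2)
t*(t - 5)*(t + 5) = t^3 - 25*t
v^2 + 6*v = v*(v + 6)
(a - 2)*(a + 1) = a^2 - a - 2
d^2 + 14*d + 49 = (d + 7)^2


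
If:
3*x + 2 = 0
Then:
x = -2/3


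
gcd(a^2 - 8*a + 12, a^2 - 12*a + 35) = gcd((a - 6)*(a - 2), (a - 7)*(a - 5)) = 1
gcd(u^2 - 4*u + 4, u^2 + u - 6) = u - 2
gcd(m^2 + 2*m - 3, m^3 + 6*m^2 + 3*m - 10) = m - 1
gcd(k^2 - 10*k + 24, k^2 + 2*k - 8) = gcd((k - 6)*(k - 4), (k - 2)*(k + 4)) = 1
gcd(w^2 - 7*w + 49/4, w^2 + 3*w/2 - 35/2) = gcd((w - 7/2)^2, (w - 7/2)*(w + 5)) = w - 7/2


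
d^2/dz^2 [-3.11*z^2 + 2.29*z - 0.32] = -6.22000000000000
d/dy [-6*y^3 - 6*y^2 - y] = -18*y^2 - 12*y - 1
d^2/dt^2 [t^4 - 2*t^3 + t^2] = 12*t^2 - 12*t + 2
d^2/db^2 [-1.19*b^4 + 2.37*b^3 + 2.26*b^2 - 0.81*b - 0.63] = -14.28*b^2 + 14.22*b + 4.52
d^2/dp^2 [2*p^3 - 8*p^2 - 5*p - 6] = 12*p - 16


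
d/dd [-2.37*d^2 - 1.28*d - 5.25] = -4.74*d - 1.28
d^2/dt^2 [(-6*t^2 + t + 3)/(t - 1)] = -4/(t^3 - 3*t^2 + 3*t - 1)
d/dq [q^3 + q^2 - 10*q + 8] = 3*q^2 + 2*q - 10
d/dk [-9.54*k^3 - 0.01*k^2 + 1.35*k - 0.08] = -28.62*k^2 - 0.02*k + 1.35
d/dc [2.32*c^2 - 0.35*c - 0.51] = 4.64*c - 0.35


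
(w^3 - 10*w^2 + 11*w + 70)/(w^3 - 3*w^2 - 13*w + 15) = (w^2 - 5*w - 14)/(w^2 + 2*w - 3)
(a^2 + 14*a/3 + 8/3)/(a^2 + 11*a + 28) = (a + 2/3)/(a + 7)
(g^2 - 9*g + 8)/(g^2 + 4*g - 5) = (g - 8)/(g + 5)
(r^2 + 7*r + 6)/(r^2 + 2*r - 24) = (r + 1)/(r - 4)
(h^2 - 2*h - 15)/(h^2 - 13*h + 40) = (h + 3)/(h - 8)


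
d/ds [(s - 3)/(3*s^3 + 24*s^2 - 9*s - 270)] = (-2*s - 11)/(3*(s^4 + 22*s^3 + 181*s^2 + 660*s + 900))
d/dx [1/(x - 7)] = -1/(x - 7)^2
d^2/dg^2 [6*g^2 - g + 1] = 12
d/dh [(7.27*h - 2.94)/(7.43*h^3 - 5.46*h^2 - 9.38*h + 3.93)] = (-108.0322*h^3 + 105.2268*h^2 - 32.1048*h + 0.993899999999996)/(55.2049*h^6 - 81.1356*h^5 - 109.5752*h^4 + 160.8294*h^3 + 45.0688*h^2 - 73.7268*h + 15.4449)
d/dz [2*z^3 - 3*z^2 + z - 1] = 6*z^2 - 6*z + 1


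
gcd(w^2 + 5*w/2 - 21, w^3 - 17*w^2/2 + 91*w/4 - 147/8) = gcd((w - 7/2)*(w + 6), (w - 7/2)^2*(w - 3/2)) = w - 7/2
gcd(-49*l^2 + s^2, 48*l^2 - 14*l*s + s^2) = 1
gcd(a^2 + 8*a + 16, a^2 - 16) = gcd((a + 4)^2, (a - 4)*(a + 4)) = a + 4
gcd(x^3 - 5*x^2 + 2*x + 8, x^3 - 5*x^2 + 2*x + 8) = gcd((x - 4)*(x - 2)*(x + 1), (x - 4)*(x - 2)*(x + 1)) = x^3 - 5*x^2 + 2*x + 8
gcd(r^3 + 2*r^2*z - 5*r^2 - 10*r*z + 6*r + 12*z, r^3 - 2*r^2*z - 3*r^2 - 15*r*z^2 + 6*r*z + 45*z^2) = r - 3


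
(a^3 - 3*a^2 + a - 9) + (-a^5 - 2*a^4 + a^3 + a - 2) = -a^5 - 2*a^4 + 2*a^3 - 3*a^2 + 2*a - 11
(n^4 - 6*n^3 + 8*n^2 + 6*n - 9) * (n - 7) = n^5 - 13*n^4 + 50*n^3 - 50*n^2 - 51*n + 63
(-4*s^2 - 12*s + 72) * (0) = 0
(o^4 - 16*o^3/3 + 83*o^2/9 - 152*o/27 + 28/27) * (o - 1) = o^5 - 19*o^4/3 + 131*o^3/9 - 401*o^2/27 + 20*o/3 - 28/27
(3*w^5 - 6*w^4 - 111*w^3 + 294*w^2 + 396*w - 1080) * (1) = 3*w^5 - 6*w^4 - 111*w^3 + 294*w^2 + 396*w - 1080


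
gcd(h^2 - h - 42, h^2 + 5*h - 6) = h + 6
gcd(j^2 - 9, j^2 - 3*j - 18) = j + 3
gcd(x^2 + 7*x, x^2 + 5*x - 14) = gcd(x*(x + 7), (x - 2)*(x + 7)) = x + 7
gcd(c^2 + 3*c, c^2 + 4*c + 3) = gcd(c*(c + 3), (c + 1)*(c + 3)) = c + 3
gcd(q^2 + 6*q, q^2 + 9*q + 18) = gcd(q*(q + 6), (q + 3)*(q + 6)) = q + 6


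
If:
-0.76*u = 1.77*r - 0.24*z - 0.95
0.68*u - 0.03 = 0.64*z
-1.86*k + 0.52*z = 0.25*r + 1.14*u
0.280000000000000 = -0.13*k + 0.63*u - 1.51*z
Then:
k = -0.03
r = 0.59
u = -0.21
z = -0.27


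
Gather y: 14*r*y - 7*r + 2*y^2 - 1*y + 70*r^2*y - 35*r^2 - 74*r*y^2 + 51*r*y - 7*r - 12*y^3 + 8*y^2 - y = -35*r^2 - 14*r - 12*y^3 + y^2*(10 - 74*r) + y*(70*r^2 + 65*r - 2)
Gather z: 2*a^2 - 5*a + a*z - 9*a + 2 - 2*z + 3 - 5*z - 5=2*a^2 - 14*a + z*(a - 7)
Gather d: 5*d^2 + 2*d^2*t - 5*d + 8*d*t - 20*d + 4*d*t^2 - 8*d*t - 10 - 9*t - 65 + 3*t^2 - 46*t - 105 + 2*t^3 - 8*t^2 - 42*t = d^2*(2*t + 5) + d*(4*t^2 - 25) + 2*t^3 - 5*t^2 - 97*t - 180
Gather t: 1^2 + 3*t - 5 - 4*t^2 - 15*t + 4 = -4*t^2 - 12*t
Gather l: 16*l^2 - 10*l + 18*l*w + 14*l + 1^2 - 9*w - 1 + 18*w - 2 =16*l^2 + l*(18*w + 4) + 9*w - 2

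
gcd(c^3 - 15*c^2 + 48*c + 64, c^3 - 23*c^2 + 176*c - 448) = c^2 - 16*c + 64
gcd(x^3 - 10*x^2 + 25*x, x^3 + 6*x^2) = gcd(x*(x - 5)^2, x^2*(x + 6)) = x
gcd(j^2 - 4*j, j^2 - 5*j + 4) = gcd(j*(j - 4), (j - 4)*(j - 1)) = j - 4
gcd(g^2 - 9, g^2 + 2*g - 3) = g + 3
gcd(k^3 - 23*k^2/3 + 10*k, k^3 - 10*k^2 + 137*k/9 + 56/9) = 1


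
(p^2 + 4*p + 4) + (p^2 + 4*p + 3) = 2*p^2 + 8*p + 7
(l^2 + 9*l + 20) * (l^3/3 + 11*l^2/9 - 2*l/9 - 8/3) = l^5/3 + 38*l^4/9 + 157*l^3/9 + 178*l^2/9 - 256*l/9 - 160/3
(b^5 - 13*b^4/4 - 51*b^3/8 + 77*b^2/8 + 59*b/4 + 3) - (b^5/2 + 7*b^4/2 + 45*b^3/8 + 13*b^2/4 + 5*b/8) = b^5/2 - 27*b^4/4 - 12*b^3 + 51*b^2/8 + 113*b/8 + 3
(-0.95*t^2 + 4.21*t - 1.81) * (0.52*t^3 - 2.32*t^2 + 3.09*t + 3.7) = -0.494*t^5 + 4.3932*t^4 - 13.6439*t^3 + 13.6931*t^2 + 9.9841*t - 6.697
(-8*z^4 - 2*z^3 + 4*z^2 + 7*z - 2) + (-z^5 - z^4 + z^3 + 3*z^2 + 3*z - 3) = -z^5 - 9*z^4 - z^3 + 7*z^2 + 10*z - 5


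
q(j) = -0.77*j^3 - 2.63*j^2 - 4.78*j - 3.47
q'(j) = -2.31*j^2 - 5.26*j - 4.78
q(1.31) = -15.98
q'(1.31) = -15.63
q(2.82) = -55.13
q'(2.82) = -37.98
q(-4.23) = 27.97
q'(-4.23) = -23.86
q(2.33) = -38.63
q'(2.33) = -29.58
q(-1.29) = -0.03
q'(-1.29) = -1.84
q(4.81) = -173.00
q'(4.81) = -83.52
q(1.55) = -20.06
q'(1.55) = -18.48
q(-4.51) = 35.23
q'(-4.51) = -28.04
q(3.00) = -62.27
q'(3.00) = -41.35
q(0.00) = -3.47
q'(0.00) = -4.78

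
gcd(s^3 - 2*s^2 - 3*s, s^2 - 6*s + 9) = s - 3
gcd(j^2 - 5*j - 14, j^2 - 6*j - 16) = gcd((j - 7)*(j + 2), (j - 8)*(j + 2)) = j + 2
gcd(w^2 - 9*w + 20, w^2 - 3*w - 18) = 1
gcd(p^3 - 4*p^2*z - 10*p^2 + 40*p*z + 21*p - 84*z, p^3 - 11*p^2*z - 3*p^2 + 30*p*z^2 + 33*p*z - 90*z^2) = p - 3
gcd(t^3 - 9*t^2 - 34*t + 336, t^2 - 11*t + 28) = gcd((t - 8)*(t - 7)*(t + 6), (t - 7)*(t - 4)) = t - 7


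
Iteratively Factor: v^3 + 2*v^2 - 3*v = (v)*(v^2 + 2*v - 3) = v*(v + 3)*(v - 1)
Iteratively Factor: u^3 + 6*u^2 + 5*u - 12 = (u + 3)*(u^2 + 3*u - 4) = (u + 3)*(u + 4)*(u - 1)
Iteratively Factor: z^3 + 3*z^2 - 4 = (z + 2)*(z^2 + z - 2) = (z + 2)^2*(z - 1)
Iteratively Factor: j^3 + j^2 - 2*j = (j - 1)*(j^2 + 2*j) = j*(j - 1)*(j + 2)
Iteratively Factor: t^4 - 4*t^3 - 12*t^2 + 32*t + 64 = (t - 4)*(t^3 - 12*t - 16) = (t - 4)*(t + 2)*(t^2 - 2*t - 8) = (t - 4)*(t + 2)^2*(t - 4)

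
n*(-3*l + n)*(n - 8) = -3*l*n^2 + 24*l*n + n^3 - 8*n^2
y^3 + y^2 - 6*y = y*(y - 2)*(y + 3)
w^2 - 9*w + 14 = (w - 7)*(w - 2)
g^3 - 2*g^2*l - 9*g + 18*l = (g - 3)*(g + 3)*(g - 2*l)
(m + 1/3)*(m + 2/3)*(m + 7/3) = m^3 + 10*m^2/3 + 23*m/9 + 14/27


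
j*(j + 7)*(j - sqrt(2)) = j^3 - sqrt(2)*j^2 + 7*j^2 - 7*sqrt(2)*j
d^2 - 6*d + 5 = (d - 5)*(d - 1)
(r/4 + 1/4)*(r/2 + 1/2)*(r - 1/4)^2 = r^4/8 + 3*r^3/16 + r^2/128 - 3*r/64 + 1/128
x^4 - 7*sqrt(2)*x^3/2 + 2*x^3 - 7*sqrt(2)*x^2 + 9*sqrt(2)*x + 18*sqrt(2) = (x + 2)*(x - 3*sqrt(2))*(x - 3*sqrt(2)/2)*(x + sqrt(2))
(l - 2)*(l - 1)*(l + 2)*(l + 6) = l^4 + 5*l^3 - 10*l^2 - 20*l + 24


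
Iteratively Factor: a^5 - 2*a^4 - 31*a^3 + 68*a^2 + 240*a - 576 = (a + 4)*(a^4 - 6*a^3 - 7*a^2 + 96*a - 144) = (a - 4)*(a + 4)*(a^3 - 2*a^2 - 15*a + 36) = (a - 4)*(a - 3)*(a + 4)*(a^2 + a - 12) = (a - 4)*(a - 3)^2*(a + 4)*(a + 4)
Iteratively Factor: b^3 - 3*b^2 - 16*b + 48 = (b - 3)*(b^2 - 16) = (b - 4)*(b - 3)*(b + 4)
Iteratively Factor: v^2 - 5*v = (v - 5)*(v)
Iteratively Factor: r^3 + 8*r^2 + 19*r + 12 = (r + 4)*(r^2 + 4*r + 3) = (r + 1)*(r + 4)*(r + 3)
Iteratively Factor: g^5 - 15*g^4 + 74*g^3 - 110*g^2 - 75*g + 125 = (g - 1)*(g^4 - 14*g^3 + 60*g^2 - 50*g - 125) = (g - 1)*(g + 1)*(g^3 - 15*g^2 + 75*g - 125) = (g - 5)*(g - 1)*(g + 1)*(g^2 - 10*g + 25) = (g - 5)^2*(g - 1)*(g + 1)*(g - 5)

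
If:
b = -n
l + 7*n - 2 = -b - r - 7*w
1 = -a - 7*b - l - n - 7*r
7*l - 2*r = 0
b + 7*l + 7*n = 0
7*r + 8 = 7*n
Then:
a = 341/49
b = -2/7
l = -12/49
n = 2/7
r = -6/7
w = 68/343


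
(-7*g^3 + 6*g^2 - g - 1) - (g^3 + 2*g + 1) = -8*g^3 + 6*g^2 - 3*g - 2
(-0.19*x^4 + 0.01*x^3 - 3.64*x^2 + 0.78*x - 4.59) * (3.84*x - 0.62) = -0.7296*x^5 + 0.1562*x^4 - 13.9838*x^3 + 5.252*x^2 - 18.1092*x + 2.8458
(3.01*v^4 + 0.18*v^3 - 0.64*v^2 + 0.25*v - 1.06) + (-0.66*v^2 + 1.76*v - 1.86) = 3.01*v^4 + 0.18*v^3 - 1.3*v^2 + 2.01*v - 2.92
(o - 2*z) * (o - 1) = o^2 - 2*o*z - o + 2*z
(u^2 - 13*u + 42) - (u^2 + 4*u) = 42 - 17*u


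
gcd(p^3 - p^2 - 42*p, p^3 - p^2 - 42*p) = p^3 - p^2 - 42*p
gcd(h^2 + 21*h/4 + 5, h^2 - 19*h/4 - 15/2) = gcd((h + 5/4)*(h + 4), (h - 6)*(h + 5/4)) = h + 5/4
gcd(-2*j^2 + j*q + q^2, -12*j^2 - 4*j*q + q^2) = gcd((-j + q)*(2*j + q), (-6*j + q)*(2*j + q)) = 2*j + q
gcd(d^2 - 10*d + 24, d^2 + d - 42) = d - 6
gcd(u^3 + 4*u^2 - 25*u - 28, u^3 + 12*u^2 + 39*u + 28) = u^2 + 8*u + 7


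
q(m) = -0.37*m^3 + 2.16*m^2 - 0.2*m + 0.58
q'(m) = -1.11*m^2 + 4.32*m - 0.2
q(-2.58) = 21.83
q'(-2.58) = -18.73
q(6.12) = -4.55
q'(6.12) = -15.34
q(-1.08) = 3.78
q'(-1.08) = -6.16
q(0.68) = 1.33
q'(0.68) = 2.22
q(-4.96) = 99.86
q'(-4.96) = -48.93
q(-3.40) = 40.77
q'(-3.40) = -27.72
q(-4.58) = 82.35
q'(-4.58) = -43.27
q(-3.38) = 40.22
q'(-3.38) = -27.48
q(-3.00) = 30.61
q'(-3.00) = -23.15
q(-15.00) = 1738.33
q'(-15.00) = -314.75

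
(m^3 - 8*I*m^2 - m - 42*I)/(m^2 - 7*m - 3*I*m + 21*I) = (m^2 - 5*I*m + 14)/(m - 7)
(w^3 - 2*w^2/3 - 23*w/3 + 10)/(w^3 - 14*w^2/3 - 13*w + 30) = (w - 2)/(w - 6)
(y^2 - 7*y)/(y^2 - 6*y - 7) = y/(y + 1)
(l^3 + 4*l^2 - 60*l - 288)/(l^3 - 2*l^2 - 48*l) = (l + 6)/l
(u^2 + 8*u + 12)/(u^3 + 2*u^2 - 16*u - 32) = (u + 6)/(u^2 - 16)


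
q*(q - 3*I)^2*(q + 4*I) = q^4 - 2*I*q^3 + 15*q^2 - 36*I*q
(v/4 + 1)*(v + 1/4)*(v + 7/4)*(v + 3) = v^4/4 + 9*v^3/4 + 423*v^2/64 + 433*v/64 + 21/16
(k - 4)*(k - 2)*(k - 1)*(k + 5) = k^4 - 2*k^3 - 21*k^2 + 62*k - 40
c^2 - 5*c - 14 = (c - 7)*(c + 2)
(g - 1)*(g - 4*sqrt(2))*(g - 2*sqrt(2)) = g^3 - 6*sqrt(2)*g^2 - g^2 + 6*sqrt(2)*g + 16*g - 16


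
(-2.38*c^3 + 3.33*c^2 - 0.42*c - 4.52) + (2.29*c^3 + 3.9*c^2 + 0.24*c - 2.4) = -0.0899999999999999*c^3 + 7.23*c^2 - 0.18*c - 6.92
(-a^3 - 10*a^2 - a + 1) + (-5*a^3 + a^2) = -6*a^3 - 9*a^2 - a + 1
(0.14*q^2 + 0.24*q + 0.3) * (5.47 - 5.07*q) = -0.7098*q^3 - 0.451*q^2 - 0.2082*q + 1.641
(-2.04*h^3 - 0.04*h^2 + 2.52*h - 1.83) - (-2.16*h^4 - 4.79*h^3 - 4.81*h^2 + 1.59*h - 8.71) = 2.16*h^4 + 2.75*h^3 + 4.77*h^2 + 0.93*h + 6.88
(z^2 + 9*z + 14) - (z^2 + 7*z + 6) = 2*z + 8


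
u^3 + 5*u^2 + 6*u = u*(u + 2)*(u + 3)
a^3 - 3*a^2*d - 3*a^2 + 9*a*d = a*(a - 3)*(a - 3*d)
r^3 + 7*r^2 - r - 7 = (r - 1)*(r + 1)*(r + 7)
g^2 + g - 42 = (g - 6)*(g + 7)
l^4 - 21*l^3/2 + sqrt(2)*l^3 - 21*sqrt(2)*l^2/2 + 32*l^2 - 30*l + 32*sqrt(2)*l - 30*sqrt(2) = (l - 6)*(l - 5/2)*(l - 2)*(l + sqrt(2))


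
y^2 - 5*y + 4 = (y - 4)*(y - 1)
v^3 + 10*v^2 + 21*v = v*(v + 3)*(v + 7)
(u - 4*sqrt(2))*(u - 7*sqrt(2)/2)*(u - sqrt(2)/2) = u^3 - 8*sqrt(2)*u^2 + 71*u/2 - 14*sqrt(2)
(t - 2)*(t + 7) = t^2 + 5*t - 14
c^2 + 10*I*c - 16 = (c + 2*I)*(c + 8*I)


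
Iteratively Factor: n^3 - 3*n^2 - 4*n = (n + 1)*(n^2 - 4*n) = n*(n + 1)*(n - 4)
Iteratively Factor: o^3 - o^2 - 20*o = (o)*(o^2 - o - 20) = o*(o + 4)*(o - 5)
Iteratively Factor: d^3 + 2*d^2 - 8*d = (d)*(d^2 + 2*d - 8) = d*(d + 4)*(d - 2)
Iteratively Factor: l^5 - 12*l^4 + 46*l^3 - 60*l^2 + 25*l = (l)*(l^4 - 12*l^3 + 46*l^2 - 60*l + 25) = l*(l - 5)*(l^3 - 7*l^2 + 11*l - 5) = l*(l - 5)*(l - 1)*(l^2 - 6*l + 5) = l*(l - 5)*(l - 1)^2*(l - 5)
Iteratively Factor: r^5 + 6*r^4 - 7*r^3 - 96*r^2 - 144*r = (r + 3)*(r^4 + 3*r^3 - 16*r^2 - 48*r) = (r - 4)*(r + 3)*(r^3 + 7*r^2 + 12*r) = (r - 4)*(r + 3)^2*(r^2 + 4*r) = r*(r - 4)*(r + 3)^2*(r + 4)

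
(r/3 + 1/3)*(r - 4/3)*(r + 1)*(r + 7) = r^4/3 + 23*r^3/9 + r^2 - 13*r/3 - 28/9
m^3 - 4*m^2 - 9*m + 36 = (m - 4)*(m - 3)*(m + 3)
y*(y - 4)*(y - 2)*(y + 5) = y^4 - y^3 - 22*y^2 + 40*y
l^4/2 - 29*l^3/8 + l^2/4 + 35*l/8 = l*(l/2 + 1/2)*(l - 7)*(l - 5/4)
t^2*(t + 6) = t^3 + 6*t^2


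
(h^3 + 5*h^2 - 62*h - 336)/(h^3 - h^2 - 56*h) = (h + 6)/h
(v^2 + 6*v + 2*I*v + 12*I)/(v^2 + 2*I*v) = (v + 6)/v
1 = 1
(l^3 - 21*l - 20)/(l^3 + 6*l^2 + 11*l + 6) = (l^2 - l - 20)/(l^2 + 5*l + 6)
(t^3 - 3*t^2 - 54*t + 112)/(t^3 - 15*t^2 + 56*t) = (t^2 + 5*t - 14)/(t*(t - 7))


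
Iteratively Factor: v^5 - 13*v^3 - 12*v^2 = (v)*(v^4 - 13*v^2 - 12*v) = v*(v - 4)*(v^3 + 4*v^2 + 3*v) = v^2*(v - 4)*(v^2 + 4*v + 3) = v^2*(v - 4)*(v + 1)*(v + 3)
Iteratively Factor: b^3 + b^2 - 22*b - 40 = (b + 4)*(b^2 - 3*b - 10) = (b + 2)*(b + 4)*(b - 5)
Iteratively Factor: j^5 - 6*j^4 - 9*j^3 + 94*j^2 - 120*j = (j + 4)*(j^4 - 10*j^3 + 31*j^2 - 30*j) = (j - 2)*(j + 4)*(j^3 - 8*j^2 + 15*j) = (j - 3)*(j - 2)*(j + 4)*(j^2 - 5*j) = (j - 5)*(j - 3)*(j - 2)*(j + 4)*(j)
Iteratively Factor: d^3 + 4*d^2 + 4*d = (d)*(d^2 + 4*d + 4) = d*(d + 2)*(d + 2)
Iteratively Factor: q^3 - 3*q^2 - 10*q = (q - 5)*(q^2 + 2*q) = (q - 5)*(q + 2)*(q)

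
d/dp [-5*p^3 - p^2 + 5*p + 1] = -15*p^2 - 2*p + 5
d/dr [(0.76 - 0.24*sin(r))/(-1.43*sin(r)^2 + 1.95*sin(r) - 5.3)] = (-0.3432*sin(r)^2 + 2.1736*sin(r) - 0.21)*cos(r)/(2.0449*sin(r)^4 - 5.577*sin(r)^3 + 18.9605*sin(r)^2 - 20.67*sin(r) + 28.09)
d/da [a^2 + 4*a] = 2*a + 4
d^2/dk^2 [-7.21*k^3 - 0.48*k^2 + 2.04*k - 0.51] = -43.26*k - 0.96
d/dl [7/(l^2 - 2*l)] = 14*(1 - l)/(l^2*(l - 2)^2)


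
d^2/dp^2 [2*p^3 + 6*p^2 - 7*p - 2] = 12*p + 12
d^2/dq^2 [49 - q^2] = -2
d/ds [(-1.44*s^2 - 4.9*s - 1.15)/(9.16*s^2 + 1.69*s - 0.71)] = (42.4504*s^2 + 23.1128*s + 5.4225)/(83.9056*s^4 + 30.9608*s^3 - 10.1511*s^2 - 2.3998*s + 0.5041)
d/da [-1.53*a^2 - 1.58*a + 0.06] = -3.06*a - 1.58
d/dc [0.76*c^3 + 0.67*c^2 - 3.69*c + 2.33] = 2.28*c^2 + 1.34*c - 3.69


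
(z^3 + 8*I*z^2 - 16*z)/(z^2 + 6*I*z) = (z^2 + 8*I*z - 16)/(z + 6*I)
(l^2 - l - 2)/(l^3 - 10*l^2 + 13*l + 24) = (l - 2)/(l^2 - 11*l + 24)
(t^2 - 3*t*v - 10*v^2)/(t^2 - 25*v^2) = (t + 2*v)/(t + 5*v)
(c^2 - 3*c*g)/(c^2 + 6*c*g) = (c - 3*g)/(c + 6*g)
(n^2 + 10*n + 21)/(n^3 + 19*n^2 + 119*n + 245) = (n + 3)/(n^2 + 12*n + 35)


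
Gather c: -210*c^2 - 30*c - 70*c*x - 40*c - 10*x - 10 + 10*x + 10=-210*c^2 + c*(-70*x - 70)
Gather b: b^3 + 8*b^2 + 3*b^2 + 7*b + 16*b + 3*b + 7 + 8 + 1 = b^3 + 11*b^2 + 26*b + 16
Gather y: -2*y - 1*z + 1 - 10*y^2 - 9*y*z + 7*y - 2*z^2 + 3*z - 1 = -10*y^2 + y*(5 - 9*z) - 2*z^2 + 2*z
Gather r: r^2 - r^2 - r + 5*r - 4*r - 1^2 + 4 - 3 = 0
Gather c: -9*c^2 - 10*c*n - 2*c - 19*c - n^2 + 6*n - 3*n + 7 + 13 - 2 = -9*c^2 + c*(-10*n - 21) - n^2 + 3*n + 18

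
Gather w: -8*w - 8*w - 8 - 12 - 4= -16*w - 24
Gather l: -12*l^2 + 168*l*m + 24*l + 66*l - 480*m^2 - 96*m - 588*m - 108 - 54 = -12*l^2 + l*(168*m + 90) - 480*m^2 - 684*m - 162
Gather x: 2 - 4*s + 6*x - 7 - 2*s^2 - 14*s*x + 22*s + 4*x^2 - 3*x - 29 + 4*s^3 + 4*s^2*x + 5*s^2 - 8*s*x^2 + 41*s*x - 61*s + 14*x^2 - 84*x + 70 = 4*s^3 + 3*s^2 - 43*s + x^2*(18 - 8*s) + x*(4*s^2 + 27*s - 81) + 36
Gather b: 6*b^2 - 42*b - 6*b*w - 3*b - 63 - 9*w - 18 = 6*b^2 + b*(-6*w - 45) - 9*w - 81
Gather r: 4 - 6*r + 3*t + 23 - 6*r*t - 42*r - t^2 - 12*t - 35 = r*(-6*t - 48) - t^2 - 9*t - 8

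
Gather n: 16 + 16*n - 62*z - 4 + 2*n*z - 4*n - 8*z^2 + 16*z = n*(2*z + 12) - 8*z^2 - 46*z + 12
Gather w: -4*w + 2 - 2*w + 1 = 3 - 6*w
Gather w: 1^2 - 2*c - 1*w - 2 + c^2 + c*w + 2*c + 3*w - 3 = c^2 + w*(c + 2) - 4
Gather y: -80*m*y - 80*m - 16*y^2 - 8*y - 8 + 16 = -80*m - 16*y^2 + y*(-80*m - 8) + 8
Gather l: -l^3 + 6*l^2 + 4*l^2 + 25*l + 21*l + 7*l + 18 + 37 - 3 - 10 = -l^3 + 10*l^2 + 53*l + 42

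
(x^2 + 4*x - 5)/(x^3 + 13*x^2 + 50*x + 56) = (x^2 + 4*x - 5)/(x^3 + 13*x^2 + 50*x + 56)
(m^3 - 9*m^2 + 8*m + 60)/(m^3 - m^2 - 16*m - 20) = (m - 6)/(m + 2)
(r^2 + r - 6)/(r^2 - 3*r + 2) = (r + 3)/(r - 1)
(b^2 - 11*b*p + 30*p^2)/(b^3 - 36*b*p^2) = (b - 5*p)/(b*(b + 6*p))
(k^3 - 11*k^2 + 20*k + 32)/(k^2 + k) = k - 12 + 32/k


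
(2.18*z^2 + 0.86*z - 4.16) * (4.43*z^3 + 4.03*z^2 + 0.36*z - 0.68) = 9.6574*z^5 + 12.5952*z^4 - 14.1782*z^3 - 17.9376*z^2 - 2.0824*z + 2.8288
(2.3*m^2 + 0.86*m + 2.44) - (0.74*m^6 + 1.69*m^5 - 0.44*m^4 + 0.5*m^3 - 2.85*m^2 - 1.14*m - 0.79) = -0.74*m^6 - 1.69*m^5 + 0.44*m^4 - 0.5*m^3 + 5.15*m^2 + 2.0*m + 3.23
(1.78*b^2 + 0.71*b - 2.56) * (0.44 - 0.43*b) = -0.7654*b^3 + 0.4779*b^2 + 1.4132*b - 1.1264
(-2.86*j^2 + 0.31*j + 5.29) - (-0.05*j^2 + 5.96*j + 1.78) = -2.81*j^2 - 5.65*j + 3.51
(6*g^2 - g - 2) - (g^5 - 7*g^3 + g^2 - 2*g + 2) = -g^5 + 7*g^3 + 5*g^2 + g - 4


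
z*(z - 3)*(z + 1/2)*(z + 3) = z^4 + z^3/2 - 9*z^2 - 9*z/2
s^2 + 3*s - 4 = (s - 1)*(s + 4)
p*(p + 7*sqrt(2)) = p^2 + 7*sqrt(2)*p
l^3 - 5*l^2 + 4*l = l*(l - 4)*(l - 1)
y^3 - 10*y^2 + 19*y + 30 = (y - 6)*(y - 5)*(y + 1)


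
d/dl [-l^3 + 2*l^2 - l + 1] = -3*l^2 + 4*l - 1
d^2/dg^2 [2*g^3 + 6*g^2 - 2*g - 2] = 12*g + 12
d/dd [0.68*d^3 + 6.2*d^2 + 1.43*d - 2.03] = 2.04*d^2 + 12.4*d + 1.43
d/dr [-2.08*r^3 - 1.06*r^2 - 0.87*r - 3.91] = -6.24*r^2 - 2.12*r - 0.87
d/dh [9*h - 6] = 9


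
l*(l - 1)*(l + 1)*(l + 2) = l^4 + 2*l^3 - l^2 - 2*l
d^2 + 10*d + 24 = (d + 4)*(d + 6)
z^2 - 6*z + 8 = (z - 4)*(z - 2)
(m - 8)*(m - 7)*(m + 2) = m^3 - 13*m^2 + 26*m + 112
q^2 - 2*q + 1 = (q - 1)^2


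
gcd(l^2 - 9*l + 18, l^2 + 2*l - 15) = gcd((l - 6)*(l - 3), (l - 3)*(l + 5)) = l - 3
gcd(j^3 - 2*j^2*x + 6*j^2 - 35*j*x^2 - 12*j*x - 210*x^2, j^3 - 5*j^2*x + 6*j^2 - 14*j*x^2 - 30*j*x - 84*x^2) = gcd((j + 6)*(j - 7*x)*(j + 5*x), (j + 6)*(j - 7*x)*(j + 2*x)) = -j^2 + 7*j*x - 6*j + 42*x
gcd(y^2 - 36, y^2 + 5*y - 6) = y + 6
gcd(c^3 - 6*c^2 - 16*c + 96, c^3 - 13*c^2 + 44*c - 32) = c - 4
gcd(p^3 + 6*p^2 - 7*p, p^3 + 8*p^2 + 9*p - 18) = p - 1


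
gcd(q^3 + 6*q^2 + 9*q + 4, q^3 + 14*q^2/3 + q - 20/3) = q + 4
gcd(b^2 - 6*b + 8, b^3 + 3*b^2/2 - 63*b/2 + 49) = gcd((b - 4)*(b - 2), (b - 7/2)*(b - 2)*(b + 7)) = b - 2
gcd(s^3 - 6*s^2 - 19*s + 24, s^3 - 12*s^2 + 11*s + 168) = s^2 - 5*s - 24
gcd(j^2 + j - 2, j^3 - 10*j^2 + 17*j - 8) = j - 1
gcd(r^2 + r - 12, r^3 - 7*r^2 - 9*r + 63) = r - 3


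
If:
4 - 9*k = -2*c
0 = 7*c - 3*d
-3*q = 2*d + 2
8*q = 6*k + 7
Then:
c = -135/124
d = -315/124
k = 113/558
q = 191/186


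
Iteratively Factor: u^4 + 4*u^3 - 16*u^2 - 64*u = (u + 4)*(u^3 - 16*u) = (u + 4)^2*(u^2 - 4*u) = u*(u + 4)^2*(u - 4)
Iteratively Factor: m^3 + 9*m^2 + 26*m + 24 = (m + 3)*(m^2 + 6*m + 8) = (m + 3)*(m + 4)*(m + 2)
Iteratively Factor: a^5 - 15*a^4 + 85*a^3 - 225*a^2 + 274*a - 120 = (a - 2)*(a^4 - 13*a^3 + 59*a^2 - 107*a + 60) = (a - 4)*(a - 2)*(a^3 - 9*a^2 + 23*a - 15) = (a - 4)*(a - 3)*(a - 2)*(a^2 - 6*a + 5) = (a - 5)*(a - 4)*(a - 3)*(a - 2)*(a - 1)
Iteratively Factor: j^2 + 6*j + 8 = (j + 4)*(j + 2)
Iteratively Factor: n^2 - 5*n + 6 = (n - 3)*(n - 2)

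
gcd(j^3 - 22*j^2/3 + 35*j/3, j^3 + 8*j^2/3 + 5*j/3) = j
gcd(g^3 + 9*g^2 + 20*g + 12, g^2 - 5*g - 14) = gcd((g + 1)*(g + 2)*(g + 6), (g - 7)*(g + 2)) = g + 2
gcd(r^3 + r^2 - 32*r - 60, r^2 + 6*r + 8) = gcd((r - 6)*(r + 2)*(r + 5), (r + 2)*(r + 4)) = r + 2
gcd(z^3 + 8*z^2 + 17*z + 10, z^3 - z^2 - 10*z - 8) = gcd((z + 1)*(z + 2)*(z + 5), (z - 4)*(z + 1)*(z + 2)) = z^2 + 3*z + 2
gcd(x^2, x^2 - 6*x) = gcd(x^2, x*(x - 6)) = x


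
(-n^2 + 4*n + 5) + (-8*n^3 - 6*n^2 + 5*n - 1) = -8*n^3 - 7*n^2 + 9*n + 4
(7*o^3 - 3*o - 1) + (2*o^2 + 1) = 7*o^3 + 2*o^2 - 3*o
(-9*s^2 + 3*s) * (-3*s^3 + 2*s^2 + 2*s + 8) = 27*s^5 - 27*s^4 - 12*s^3 - 66*s^2 + 24*s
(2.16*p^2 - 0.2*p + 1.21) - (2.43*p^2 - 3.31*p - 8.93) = -0.27*p^2 + 3.11*p + 10.14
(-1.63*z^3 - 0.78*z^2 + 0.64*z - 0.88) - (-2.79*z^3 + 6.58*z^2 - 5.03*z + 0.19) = 1.16*z^3 - 7.36*z^2 + 5.67*z - 1.07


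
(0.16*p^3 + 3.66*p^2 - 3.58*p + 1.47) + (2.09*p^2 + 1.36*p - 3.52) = 0.16*p^3 + 5.75*p^2 - 2.22*p - 2.05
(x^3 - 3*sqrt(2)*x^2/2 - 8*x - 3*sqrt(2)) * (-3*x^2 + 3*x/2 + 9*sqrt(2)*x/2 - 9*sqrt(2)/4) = -3*x^5 + 3*x^4/2 + 9*sqrt(2)*x^4 - 9*sqrt(2)*x^3/2 + 21*x^3/2 - 27*sqrt(2)*x^2 - 21*x^2/4 - 27*x + 27*sqrt(2)*x/2 + 27/2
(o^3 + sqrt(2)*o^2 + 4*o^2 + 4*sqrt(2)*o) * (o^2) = o^5 + sqrt(2)*o^4 + 4*o^4 + 4*sqrt(2)*o^3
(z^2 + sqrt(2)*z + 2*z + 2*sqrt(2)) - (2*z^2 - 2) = -z^2 + sqrt(2)*z + 2*z + 2 + 2*sqrt(2)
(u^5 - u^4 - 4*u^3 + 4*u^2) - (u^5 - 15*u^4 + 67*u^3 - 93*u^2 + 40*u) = 14*u^4 - 71*u^3 + 97*u^2 - 40*u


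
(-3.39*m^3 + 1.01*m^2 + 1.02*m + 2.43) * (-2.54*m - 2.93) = 8.6106*m^4 + 7.3673*m^3 - 5.5501*m^2 - 9.1608*m - 7.1199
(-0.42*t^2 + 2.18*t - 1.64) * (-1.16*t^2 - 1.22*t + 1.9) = 0.4872*t^4 - 2.0164*t^3 - 1.5552*t^2 + 6.1428*t - 3.116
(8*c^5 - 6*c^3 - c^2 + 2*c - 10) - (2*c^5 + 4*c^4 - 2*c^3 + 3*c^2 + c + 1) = 6*c^5 - 4*c^4 - 4*c^3 - 4*c^2 + c - 11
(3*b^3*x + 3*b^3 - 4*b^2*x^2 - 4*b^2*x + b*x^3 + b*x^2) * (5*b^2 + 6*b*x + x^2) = 15*b^5*x + 15*b^5 - 2*b^4*x^2 - 2*b^4*x - 16*b^3*x^3 - 16*b^3*x^2 + 2*b^2*x^4 + 2*b^2*x^3 + b*x^5 + b*x^4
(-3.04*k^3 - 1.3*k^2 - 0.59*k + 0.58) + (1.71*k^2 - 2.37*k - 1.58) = -3.04*k^3 + 0.41*k^2 - 2.96*k - 1.0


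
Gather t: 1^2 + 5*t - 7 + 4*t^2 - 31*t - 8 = 4*t^2 - 26*t - 14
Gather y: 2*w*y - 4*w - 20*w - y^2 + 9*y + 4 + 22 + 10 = -24*w - y^2 + y*(2*w + 9) + 36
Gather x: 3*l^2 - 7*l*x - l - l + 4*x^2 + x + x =3*l^2 - 2*l + 4*x^2 + x*(2 - 7*l)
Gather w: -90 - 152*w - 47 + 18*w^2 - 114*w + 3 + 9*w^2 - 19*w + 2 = 27*w^2 - 285*w - 132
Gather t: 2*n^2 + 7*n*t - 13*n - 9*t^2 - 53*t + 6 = 2*n^2 - 13*n - 9*t^2 + t*(7*n - 53) + 6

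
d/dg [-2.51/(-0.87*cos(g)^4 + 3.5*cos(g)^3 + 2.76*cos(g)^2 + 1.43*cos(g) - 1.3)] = (8.7348*cos(g)^3 - 26.355*cos(g)^2 - 13.8552*cos(g) - 3.5893)*sin(g)/(-0.87*cos(g)^4 + 3.5*cos(g)^3 + 2.76*cos(g)^2 + 1.43*cos(g) - 1.3)^2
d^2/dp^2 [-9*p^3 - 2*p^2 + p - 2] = -54*p - 4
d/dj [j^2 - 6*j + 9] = 2*j - 6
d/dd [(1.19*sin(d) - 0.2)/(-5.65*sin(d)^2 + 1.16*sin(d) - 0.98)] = (6.7235*sin(d)^2 - 2.26*sin(d) - 0.9342)*cos(d)/(31.9225*sin(d)^4 - 13.108*sin(d)^3 + 12.4196*sin(d)^2 - 2.2736*sin(d) + 0.9604)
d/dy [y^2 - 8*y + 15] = 2*y - 8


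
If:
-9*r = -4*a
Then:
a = 9*r/4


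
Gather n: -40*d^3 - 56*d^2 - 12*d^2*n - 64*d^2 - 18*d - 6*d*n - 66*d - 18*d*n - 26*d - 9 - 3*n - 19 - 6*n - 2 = -40*d^3 - 120*d^2 - 110*d + n*(-12*d^2 - 24*d - 9) - 30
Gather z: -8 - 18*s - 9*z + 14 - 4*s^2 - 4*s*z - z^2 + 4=-4*s^2 - 18*s - z^2 + z*(-4*s - 9) + 10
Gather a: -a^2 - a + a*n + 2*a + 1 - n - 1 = -a^2 + a*(n + 1) - n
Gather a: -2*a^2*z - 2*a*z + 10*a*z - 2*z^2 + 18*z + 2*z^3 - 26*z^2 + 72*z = -2*a^2*z + 8*a*z + 2*z^3 - 28*z^2 + 90*z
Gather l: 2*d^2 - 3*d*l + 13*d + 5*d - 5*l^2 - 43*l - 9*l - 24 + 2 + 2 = 2*d^2 + 18*d - 5*l^2 + l*(-3*d - 52) - 20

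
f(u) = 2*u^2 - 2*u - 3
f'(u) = 4*u - 2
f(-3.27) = 24.93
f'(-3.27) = -15.08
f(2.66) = 5.83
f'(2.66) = 8.64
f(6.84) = 76.89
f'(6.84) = 25.36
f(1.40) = -1.88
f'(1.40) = 3.60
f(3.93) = 20.03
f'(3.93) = 13.72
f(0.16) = -3.27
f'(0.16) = -1.36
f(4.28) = 25.08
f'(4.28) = 15.12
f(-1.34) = 3.27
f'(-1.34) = -7.36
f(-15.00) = 477.00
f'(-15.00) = -62.00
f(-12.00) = 309.00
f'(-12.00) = -50.00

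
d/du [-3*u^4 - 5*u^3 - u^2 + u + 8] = -12*u^3 - 15*u^2 - 2*u + 1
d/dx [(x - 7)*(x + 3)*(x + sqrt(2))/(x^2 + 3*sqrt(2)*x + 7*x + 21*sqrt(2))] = (-(x - 7)*(x + 3)*(x + sqrt(2))*(2*x + 3*sqrt(2) + 7) + ((x - 7)*(x + 3) + (x - 7)*(x + sqrt(2)) + (x + 3)*(x + sqrt(2)))*(x^2 + 3*sqrt(2)*x + 7*x + 21*sqrt(2)))/(x^2 + 3*sqrt(2)*x + 7*x + 21*sqrt(2))^2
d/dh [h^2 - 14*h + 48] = 2*h - 14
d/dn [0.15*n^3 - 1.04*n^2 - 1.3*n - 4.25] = 0.45*n^2 - 2.08*n - 1.3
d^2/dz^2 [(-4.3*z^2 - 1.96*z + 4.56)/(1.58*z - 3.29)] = (-7.105427357601e-15*z^2 - 90.697036)/(3.944312*z^3 - 24.639468*z^2 + 51.306234*z - 35.611289)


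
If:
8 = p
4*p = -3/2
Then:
No Solution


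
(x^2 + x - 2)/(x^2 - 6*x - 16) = (x - 1)/(x - 8)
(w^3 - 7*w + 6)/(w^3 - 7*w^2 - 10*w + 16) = (w^2 + w - 6)/(w^2 - 6*w - 16)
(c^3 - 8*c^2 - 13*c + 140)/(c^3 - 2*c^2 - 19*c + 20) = (c - 7)/(c - 1)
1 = 1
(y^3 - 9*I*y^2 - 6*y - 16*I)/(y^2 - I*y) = (y^3 - 9*I*y^2 - 6*y - 16*I)/(y*(y - I))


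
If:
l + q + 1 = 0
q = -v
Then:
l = v - 1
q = -v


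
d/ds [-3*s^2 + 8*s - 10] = 8 - 6*s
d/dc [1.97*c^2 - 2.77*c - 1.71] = 3.94*c - 2.77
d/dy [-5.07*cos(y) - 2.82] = 5.07*sin(y)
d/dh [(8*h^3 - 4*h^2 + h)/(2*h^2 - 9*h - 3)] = (16*h^4 - 144*h^3 - 38*h^2 + 24*h - 3)/(4*h^4 - 36*h^3 + 69*h^2 + 54*h + 9)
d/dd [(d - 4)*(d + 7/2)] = 2*d - 1/2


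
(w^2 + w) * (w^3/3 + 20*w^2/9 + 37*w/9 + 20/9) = w^5/3 + 23*w^4/9 + 19*w^3/3 + 19*w^2/3 + 20*w/9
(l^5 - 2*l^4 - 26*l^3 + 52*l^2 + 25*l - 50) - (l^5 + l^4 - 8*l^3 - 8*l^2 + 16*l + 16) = -3*l^4 - 18*l^3 + 60*l^2 + 9*l - 66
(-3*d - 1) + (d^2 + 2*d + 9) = d^2 - d + 8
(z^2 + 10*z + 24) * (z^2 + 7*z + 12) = z^4 + 17*z^3 + 106*z^2 + 288*z + 288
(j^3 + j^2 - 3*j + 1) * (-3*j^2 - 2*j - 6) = -3*j^5 - 5*j^4 + j^3 - 3*j^2 + 16*j - 6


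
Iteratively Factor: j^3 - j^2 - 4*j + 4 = (j - 1)*(j^2 - 4) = (j - 1)*(j + 2)*(j - 2)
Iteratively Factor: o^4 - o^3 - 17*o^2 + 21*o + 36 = (o + 4)*(o^3 - 5*o^2 + 3*o + 9) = (o + 1)*(o + 4)*(o^2 - 6*o + 9) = (o - 3)*(o + 1)*(o + 4)*(o - 3)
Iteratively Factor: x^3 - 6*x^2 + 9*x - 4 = (x - 1)*(x^2 - 5*x + 4) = (x - 4)*(x - 1)*(x - 1)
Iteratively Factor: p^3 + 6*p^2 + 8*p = (p + 2)*(p^2 + 4*p) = (p + 2)*(p + 4)*(p)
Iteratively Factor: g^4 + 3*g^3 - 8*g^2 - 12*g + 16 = (g - 2)*(g^3 + 5*g^2 + 2*g - 8) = (g - 2)*(g + 2)*(g^2 + 3*g - 4) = (g - 2)*(g + 2)*(g + 4)*(g - 1)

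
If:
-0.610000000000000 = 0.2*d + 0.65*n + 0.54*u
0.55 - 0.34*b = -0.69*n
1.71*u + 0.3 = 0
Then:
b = 2.02941176470588*n + 1.61764705882353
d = -3.25*n - 2.57631578947368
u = -0.18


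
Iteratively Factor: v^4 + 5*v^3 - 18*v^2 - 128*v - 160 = (v + 4)*(v^3 + v^2 - 22*v - 40) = (v - 5)*(v + 4)*(v^2 + 6*v + 8) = (v - 5)*(v + 2)*(v + 4)*(v + 4)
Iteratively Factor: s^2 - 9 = (s - 3)*(s + 3)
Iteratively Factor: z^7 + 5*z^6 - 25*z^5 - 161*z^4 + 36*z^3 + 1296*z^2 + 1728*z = (z - 4)*(z^6 + 9*z^5 + 11*z^4 - 117*z^3 - 432*z^2 - 432*z) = (z - 4)*(z + 3)*(z^5 + 6*z^4 - 7*z^3 - 96*z^2 - 144*z) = z*(z - 4)*(z + 3)*(z^4 + 6*z^3 - 7*z^2 - 96*z - 144) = z*(z - 4)*(z + 3)^2*(z^3 + 3*z^2 - 16*z - 48) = z*(z - 4)*(z + 3)^3*(z^2 - 16) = z*(z - 4)*(z + 3)^3*(z + 4)*(z - 4)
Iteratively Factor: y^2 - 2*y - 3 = (y - 3)*(y + 1)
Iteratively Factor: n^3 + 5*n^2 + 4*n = (n + 4)*(n^2 + n) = n*(n + 4)*(n + 1)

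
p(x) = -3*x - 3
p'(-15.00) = -3.00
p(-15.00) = 42.00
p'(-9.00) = -3.00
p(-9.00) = 24.00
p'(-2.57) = -3.00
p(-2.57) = 4.71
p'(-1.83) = -3.00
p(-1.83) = 2.49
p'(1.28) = -3.00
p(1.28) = -6.84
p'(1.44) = -3.00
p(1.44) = -7.32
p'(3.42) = -3.00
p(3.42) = -13.26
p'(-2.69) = -3.00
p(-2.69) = 5.07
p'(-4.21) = -3.00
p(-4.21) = 9.63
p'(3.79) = -3.00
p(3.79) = -14.37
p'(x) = -3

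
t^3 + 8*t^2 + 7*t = t*(t + 1)*(t + 7)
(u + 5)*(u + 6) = u^2 + 11*u + 30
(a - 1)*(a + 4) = a^2 + 3*a - 4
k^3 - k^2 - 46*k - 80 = (k - 8)*(k + 2)*(k + 5)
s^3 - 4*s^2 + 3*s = s*(s - 3)*(s - 1)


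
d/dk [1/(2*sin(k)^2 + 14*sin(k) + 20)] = -(2*sin(k) + 7)*cos(k)/(2*(sin(k)^2 + 7*sin(k) + 10)^2)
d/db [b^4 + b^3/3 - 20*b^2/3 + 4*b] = 4*b^3 + b^2 - 40*b/3 + 4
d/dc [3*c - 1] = 3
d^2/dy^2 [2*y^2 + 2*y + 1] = 4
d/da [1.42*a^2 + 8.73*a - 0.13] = 2.84*a + 8.73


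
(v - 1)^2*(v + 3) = v^3 + v^2 - 5*v + 3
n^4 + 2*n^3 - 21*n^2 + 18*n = n*(n - 3)*(n - 1)*(n + 6)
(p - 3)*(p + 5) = p^2 + 2*p - 15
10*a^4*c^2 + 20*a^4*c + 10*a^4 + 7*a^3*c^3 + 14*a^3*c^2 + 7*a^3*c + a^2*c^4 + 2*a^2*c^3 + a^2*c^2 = (2*a + c)*(5*a + c)*(a*c + a)^2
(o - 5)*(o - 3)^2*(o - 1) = o^4 - 12*o^3 + 50*o^2 - 84*o + 45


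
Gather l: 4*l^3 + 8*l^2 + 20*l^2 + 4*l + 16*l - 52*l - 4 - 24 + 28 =4*l^3 + 28*l^2 - 32*l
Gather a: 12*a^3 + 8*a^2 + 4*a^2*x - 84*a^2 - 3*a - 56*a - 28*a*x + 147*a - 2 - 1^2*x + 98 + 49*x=12*a^3 + a^2*(4*x - 76) + a*(88 - 28*x) + 48*x + 96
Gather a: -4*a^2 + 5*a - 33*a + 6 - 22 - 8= -4*a^2 - 28*a - 24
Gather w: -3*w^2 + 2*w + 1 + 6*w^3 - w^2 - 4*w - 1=6*w^3 - 4*w^2 - 2*w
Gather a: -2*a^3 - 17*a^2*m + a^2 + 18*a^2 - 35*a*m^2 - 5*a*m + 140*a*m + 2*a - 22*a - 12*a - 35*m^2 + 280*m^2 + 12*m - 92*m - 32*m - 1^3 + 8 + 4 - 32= -2*a^3 + a^2*(19 - 17*m) + a*(-35*m^2 + 135*m - 32) + 245*m^2 - 112*m - 21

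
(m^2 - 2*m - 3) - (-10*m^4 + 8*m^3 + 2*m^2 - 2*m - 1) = 10*m^4 - 8*m^3 - m^2 - 2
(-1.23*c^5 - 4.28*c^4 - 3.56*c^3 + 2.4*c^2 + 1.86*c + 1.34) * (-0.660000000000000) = 0.8118*c^5 + 2.8248*c^4 + 2.3496*c^3 - 1.584*c^2 - 1.2276*c - 0.8844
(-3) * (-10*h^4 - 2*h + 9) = 30*h^4 + 6*h - 27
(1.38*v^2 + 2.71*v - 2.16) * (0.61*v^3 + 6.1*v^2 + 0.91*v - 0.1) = 0.8418*v^5 + 10.0711*v^4 + 16.4692*v^3 - 10.8479*v^2 - 2.2366*v + 0.216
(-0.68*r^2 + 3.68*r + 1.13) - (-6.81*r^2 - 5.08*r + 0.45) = 6.13*r^2 + 8.76*r + 0.68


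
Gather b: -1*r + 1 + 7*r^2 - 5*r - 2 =7*r^2 - 6*r - 1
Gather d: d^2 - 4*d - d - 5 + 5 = d^2 - 5*d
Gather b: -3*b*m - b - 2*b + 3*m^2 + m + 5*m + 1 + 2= b*(-3*m - 3) + 3*m^2 + 6*m + 3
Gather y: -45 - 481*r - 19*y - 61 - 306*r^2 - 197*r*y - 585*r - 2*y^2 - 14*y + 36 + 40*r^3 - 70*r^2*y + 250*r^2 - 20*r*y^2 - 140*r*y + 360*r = 40*r^3 - 56*r^2 - 706*r + y^2*(-20*r - 2) + y*(-70*r^2 - 337*r - 33) - 70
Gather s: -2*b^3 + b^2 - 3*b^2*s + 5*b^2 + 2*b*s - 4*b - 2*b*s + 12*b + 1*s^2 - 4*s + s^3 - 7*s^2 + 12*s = -2*b^3 + 6*b^2 + 8*b + s^3 - 6*s^2 + s*(8 - 3*b^2)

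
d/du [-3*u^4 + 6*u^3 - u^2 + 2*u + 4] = -12*u^3 + 18*u^2 - 2*u + 2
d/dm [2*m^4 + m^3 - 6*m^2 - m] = 8*m^3 + 3*m^2 - 12*m - 1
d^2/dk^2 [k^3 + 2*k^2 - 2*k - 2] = 6*k + 4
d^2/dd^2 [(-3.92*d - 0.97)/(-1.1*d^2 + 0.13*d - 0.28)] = ((2.2*d - 0.13)*(3.92*d + 0.97)*(4.4*d - 0.26) - (25.872*d + 1.1148)*(1.1*d^2 - 0.13*d + 0.28))/(1.1*d^2 - 0.13*d + 0.28)^3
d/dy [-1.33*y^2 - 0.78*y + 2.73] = -2.66*y - 0.78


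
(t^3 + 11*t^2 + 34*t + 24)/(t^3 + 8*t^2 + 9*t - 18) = (t^2 + 5*t + 4)/(t^2 + 2*t - 3)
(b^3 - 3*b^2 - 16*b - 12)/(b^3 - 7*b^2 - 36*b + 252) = (b^2 + 3*b + 2)/(b^2 - b - 42)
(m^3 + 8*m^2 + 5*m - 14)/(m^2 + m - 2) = m + 7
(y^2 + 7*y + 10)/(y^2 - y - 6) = (y + 5)/(y - 3)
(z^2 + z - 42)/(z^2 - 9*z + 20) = (z^2 + z - 42)/(z^2 - 9*z + 20)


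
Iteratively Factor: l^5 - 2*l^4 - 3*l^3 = (l)*(l^4 - 2*l^3 - 3*l^2) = l*(l - 3)*(l^3 + l^2) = l^2*(l - 3)*(l^2 + l) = l^3*(l - 3)*(l + 1)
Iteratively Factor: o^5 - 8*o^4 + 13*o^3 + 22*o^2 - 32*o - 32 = (o + 1)*(o^4 - 9*o^3 + 22*o^2 - 32) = (o - 4)*(o + 1)*(o^3 - 5*o^2 + 2*o + 8) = (o - 4)^2*(o + 1)*(o^2 - o - 2) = (o - 4)^2*(o + 1)^2*(o - 2)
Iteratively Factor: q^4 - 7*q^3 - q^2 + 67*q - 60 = (q - 1)*(q^3 - 6*q^2 - 7*q + 60) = (q - 4)*(q - 1)*(q^2 - 2*q - 15) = (q - 5)*(q - 4)*(q - 1)*(q + 3)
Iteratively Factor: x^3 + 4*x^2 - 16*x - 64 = (x + 4)*(x^2 - 16) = (x - 4)*(x + 4)*(x + 4)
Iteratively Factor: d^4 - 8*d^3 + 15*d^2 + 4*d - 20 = (d - 5)*(d^3 - 3*d^2 + 4) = (d - 5)*(d + 1)*(d^2 - 4*d + 4) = (d - 5)*(d - 2)*(d + 1)*(d - 2)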